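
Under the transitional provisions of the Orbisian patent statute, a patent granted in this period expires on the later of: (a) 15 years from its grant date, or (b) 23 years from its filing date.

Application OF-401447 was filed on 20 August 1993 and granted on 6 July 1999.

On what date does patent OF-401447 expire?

(a) grant + 15 years → 6 July 2014.
(b) filing + 23 years → 20 August 2016.
Later of the two: 20 August 2016.

2016-08-20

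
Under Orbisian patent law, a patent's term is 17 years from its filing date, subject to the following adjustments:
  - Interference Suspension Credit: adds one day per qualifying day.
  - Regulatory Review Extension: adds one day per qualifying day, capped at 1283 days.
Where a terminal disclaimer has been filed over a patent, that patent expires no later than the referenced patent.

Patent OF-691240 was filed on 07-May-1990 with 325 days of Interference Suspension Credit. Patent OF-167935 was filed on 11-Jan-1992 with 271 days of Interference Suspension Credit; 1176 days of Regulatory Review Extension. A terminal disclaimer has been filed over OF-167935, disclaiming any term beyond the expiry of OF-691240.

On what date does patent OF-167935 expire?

Natural term of OF-167935:
  Base: filing + 17 years → 11 January 2009.
  Interference Suspension Credit: +271 days → 9 October 2009.
  Regulatory Review Extension: 1176 days (within the 1283-day cap) → +1176 days → 28 December 2012.
Expiry of referenced patent OF-691240:
  Base: filing + 17 years → 7 May 2007.
  Interference Suspension Credit: +325 days → 27 March 2008.
Terminal disclaimer: OF-167935 expires on the earlier of 28 December 2012 and 27 March 2008.

March 27, 2008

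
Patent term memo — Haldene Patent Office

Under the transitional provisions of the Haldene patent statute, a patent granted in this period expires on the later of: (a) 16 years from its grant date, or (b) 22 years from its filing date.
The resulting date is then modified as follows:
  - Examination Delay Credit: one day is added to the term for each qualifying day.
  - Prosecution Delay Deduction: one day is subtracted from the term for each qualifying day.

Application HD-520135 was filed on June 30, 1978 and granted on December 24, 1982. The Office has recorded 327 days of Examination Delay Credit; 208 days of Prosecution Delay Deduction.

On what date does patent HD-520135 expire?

2000-10-27

(a) grant + 16 years → 24 December 1998.
(b) filing + 22 years → 30 June 2000.
Later of the two: 30 June 2000.
Examination Delay Credit: +327 days → 23 May 2001.
Prosecution Delay Deduction: −208 days → 27 October 2000.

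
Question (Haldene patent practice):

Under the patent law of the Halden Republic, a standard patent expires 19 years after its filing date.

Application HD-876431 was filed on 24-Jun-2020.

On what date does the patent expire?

June 24, 2039

Filing date + 19 years → 24 June 2039.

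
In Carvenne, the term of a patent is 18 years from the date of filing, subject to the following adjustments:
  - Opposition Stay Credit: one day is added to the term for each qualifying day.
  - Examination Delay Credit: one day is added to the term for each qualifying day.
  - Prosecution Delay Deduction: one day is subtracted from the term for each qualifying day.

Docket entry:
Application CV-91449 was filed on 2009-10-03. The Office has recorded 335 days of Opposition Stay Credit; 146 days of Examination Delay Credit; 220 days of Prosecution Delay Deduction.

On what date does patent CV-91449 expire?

Base term: filing date + 18 years → 3 October 2027.
Opposition Stay Credit: +335 days → 2 September 2028.
Examination Delay Credit: +146 days → 26 January 2029.
Prosecution Delay Deduction: −220 days → 20 June 2028.

2028-06-20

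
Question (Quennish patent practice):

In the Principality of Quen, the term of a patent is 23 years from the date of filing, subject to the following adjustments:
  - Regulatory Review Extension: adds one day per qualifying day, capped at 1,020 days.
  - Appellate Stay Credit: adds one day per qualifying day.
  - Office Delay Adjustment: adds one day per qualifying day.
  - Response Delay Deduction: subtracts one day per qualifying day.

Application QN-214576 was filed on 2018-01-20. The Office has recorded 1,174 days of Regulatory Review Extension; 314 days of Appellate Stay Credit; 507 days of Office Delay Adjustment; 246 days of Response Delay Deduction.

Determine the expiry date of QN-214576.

Base term: filing date + 23 years → 20 January 2041.
Regulatory Review Extension: 1174 days claimed exceeds the 1020-day cap, so +1020 days → 6 November 2043.
Appellate Stay Credit: +314 days → 15 September 2044.
Office Delay Adjustment: +507 days → 4 February 2046.
Response Delay Deduction: −246 days → 3 June 2045.

2045-06-03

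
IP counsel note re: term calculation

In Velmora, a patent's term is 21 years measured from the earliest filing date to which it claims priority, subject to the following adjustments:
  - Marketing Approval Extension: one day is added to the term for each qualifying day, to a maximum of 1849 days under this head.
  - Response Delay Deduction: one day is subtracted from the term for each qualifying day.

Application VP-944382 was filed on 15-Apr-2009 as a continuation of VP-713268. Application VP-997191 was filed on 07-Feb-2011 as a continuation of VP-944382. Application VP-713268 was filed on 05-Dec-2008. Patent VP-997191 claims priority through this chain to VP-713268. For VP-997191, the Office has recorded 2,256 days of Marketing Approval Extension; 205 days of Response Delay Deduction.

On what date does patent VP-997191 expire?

June 6, 2034

Earliest priority filing: 5 December 2008.
Base term: 5 December 2008 + 21 years → 5 December 2029.
Marketing Approval Extension: 2256 days claimed exceeds the 1849-day cap, so +1849 days → 28 December 2034.
Response Delay Deduction: −205 days → 6 June 2034.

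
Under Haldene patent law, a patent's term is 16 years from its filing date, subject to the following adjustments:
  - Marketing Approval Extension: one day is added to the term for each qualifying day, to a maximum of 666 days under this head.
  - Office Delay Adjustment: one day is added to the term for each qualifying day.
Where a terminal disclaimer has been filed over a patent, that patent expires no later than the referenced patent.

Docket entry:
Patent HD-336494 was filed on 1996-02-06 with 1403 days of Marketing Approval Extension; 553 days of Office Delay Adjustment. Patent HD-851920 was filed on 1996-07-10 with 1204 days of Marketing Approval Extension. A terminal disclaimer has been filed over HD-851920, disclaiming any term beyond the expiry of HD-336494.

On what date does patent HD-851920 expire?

Natural term of HD-851920:
  Base: filing + 16 years → 10 July 2012.
  Marketing Approval Extension: 1204 days claimed exceeds the 666-day cap, so +666 days → 7 May 2014.
Expiry of referenced patent HD-336494:
  Base: filing + 16 years → 6 February 2012.
  Marketing Approval Extension: 1403 days claimed exceeds the 666-day cap, so +666 days → 3 December 2013.
  Office Delay Adjustment: +553 days → 9 June 2015.
Terminal disclaimer: HD-851920 expires on the earlier of 7 May 2014 and 9 June 2015.

2014-05-07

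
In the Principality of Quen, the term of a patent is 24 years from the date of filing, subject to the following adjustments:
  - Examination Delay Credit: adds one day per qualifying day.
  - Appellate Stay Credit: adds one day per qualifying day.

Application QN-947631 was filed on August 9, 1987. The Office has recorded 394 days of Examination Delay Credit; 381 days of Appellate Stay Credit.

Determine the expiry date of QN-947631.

Base term: filing date + 24 years → 9 August 2011.
Examination Delay Credit: +394 days → 6 September 2012.
Appellate Stay Credit: +381 days → 22 September 2013.

September 22, 2013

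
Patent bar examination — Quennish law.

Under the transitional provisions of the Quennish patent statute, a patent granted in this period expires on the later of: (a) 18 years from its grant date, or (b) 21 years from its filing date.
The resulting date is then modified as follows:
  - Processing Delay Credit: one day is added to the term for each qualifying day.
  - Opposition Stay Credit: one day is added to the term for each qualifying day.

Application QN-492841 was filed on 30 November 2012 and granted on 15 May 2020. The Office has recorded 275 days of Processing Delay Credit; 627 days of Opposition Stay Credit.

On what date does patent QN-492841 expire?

2040-11-02

(a) grant + 18 years → 15 May 2038.
(b) filing + 21 years → 30 November 2033.
Later of the two: 15 May 2038.
Processing Delay Credit: +275 days → 14 February 2039.
Opposition Stay Credit: +627 days → 2 November 2040.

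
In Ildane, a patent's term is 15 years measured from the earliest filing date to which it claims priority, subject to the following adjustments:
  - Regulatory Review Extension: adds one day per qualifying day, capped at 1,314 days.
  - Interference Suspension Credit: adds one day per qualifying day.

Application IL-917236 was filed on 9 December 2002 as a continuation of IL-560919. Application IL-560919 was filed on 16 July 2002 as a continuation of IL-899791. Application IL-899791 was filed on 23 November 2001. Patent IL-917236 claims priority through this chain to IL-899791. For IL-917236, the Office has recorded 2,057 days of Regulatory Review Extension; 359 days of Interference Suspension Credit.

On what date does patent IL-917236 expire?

Earliest priority filing: 23 November 2001.
Base term: 23 November 2001 + 15 years → 23 November 2016.
Regulatory Review Extension: 2057 days claimed exceeds the 1314-day cap, so +1314 days → 29 June 2020.
Interference Suspension Credit: +359 days → 23 June 2021.

2021-06-23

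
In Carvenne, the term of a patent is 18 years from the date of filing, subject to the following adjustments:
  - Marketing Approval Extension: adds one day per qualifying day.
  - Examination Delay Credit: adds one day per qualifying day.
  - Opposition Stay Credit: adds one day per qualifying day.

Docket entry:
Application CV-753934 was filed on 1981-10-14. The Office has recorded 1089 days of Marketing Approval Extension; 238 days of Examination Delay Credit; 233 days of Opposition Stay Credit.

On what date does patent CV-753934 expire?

Base term: filing date + 18 years → 14 October 1999.
Marketing Approval Extension: +1089 days → 7 October 2002.
Examination Delay Credit: +238 days → 2 June 2003.
Opposition Stay Credit: +233 days → 21 January 2004.

January 21, 2004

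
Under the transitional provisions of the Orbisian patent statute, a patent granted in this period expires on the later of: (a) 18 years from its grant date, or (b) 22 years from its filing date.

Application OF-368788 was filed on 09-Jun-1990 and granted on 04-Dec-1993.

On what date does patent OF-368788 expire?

(a) grant + 18 years → 4 December 2011.
(b) filing + 22 years → 9 June 2012.
Later of the two: 9 June 2012.

2012-06-09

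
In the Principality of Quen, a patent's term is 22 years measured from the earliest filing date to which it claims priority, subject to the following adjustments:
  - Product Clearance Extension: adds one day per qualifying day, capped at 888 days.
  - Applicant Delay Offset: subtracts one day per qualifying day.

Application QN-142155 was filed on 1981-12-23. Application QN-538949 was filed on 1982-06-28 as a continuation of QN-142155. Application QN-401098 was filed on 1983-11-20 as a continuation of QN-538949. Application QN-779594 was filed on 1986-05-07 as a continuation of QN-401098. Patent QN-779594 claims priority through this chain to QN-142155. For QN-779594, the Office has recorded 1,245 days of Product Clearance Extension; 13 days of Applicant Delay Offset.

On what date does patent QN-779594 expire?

Earliest priority filing: 23 December 1981.
Base term: 23 December 1981 + 22 years → 23 December 2003.
Product Clearance Extension: 1245 days claimed exceeds the 888-day cap, so +888 days → 29 May 2006.
Applicant Delay Offset: −13 days → 16 May 2006.

2006-05-16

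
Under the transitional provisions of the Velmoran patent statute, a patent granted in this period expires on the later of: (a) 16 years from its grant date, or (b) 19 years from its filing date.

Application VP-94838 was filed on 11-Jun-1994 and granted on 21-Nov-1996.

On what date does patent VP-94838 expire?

June 11, 2013

(a) grant + 16 years → 21 November 2012.
(b) filing + 19 years → 11 June 2013.
Later of the two: 11 June 2013.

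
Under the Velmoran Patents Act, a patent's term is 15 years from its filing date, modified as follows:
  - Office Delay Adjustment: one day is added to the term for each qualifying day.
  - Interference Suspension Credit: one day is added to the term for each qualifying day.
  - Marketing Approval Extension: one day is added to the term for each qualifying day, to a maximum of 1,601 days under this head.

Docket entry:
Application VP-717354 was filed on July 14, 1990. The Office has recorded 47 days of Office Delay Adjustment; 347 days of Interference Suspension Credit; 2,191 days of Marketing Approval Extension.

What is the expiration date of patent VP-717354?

December 30, 2010

Base term: filing date + 15 years → 14 July 2005.
Office Delay Adjustment: +47 days → 30 August 2005.
Interference Suspension Credit: +347 days → 12 August 2006.
Marketing Approval Extension: 2191 days claimed exceeds the 1601-day cap, so +1601 days → 30 December 2010.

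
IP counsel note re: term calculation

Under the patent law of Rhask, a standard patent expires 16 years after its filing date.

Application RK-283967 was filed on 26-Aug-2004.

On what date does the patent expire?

Filing date + 16 years → 26 August 2020.

August 26, 2020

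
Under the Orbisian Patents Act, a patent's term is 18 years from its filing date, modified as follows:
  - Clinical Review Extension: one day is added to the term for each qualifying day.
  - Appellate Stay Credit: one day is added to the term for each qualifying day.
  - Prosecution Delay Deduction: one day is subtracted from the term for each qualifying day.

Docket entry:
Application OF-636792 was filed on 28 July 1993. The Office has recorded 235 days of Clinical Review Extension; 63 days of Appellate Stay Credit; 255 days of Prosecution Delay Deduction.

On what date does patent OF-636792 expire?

Base term: filing date + 18 years → 28 July 2011.
Clinical Review Extension: +235 days → 19 March 2012.
Appellate Stay Credit: +63 days → 21 May 2012.
Prosecution Delay Deduction: −255 days → 9 September 2011.

September 9, 2011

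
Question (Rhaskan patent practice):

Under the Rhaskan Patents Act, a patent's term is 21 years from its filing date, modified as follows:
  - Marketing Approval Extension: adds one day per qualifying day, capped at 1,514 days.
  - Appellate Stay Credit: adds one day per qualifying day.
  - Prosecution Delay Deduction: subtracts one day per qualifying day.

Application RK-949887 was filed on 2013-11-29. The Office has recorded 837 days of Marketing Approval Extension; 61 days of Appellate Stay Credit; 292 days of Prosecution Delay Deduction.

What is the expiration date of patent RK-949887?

2036-07-27

Base term: filing date + 21 years → 29 November 2034.
Marketing Approval Extension: 837 days (within the 1514-day cap) → +837 days → 15 March 2037.
Appellate Stay Credit: +61 days → 15 May 2037.
Prosecution Delay Deduction: −292 days → 27 July 2036.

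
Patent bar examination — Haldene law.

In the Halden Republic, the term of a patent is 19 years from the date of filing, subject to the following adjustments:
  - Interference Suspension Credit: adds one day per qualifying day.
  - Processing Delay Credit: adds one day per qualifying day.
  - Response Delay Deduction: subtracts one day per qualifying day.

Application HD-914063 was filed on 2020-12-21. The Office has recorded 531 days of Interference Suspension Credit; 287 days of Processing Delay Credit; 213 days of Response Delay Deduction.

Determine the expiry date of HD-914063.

2041-08-17

Base term: filing date + 19 years → 21 December 2039.
Interference Suspension Credit: +531 days → 4 June 2041.
Processing Delay Credit: +287 days → 18 March 2042.
Response Delay Deduction: −213 days → 17 August 2041.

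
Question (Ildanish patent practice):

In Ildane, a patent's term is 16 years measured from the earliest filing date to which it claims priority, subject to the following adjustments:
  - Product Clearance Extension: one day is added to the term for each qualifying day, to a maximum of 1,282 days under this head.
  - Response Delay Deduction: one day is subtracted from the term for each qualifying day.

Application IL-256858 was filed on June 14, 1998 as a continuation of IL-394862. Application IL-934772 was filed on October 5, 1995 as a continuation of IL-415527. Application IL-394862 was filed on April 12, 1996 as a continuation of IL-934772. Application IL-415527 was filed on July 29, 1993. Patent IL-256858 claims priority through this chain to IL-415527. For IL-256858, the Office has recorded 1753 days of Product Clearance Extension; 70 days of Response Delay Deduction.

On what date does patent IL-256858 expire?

Earliest priority filing: 29 July 1993.
Base term: 29 July 1993 + 16 years → 29 July 2009.
Product Clearance Extension: 1753 days claimed exceeds the 1282-day cap, so +1282 days → 31 January 2013.
Response Delay Deduction: −70 days → 22 November 2012.

2012-11-22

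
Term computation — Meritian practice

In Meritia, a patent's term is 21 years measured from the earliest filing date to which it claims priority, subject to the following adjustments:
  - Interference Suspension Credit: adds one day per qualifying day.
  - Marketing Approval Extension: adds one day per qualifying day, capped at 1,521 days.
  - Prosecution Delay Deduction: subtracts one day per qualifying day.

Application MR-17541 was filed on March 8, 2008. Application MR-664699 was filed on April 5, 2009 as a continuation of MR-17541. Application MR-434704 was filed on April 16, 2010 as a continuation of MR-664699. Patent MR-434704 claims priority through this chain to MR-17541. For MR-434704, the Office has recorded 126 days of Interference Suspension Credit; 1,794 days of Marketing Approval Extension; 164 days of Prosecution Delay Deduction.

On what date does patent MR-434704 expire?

2033-03-30

Earliest priority filing: 8 March 2008.
Base term: 8 March 2008 + 21 years → 8 March 2029.
Interference Suspension Credit: +126 days → 12 July 2029.
Marketing Approval Extension: 1794 days claimed exceeds the 1521-day cap, so +1521 days → 10 September 2033.
Prosecution Delay Deduction: −164 days → 30 March 2033.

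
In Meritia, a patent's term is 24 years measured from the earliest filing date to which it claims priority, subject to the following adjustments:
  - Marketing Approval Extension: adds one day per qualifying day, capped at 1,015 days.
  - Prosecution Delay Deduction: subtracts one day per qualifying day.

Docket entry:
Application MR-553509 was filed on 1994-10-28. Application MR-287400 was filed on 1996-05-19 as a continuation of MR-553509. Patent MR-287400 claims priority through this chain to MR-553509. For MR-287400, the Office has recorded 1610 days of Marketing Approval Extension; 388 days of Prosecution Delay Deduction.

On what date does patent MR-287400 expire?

Earliest priority filing: 28 October 1994.
Base term: 28 October 1994 + 24 years → 28 October 2018.
Marketing Approval Extension: 1610 days claimed exceeds the 1015-day cap, so +1015 days → 8 August 2021.
Prosecution Delay Deduction: −388 days → 16 July 2020.

July 16, 2020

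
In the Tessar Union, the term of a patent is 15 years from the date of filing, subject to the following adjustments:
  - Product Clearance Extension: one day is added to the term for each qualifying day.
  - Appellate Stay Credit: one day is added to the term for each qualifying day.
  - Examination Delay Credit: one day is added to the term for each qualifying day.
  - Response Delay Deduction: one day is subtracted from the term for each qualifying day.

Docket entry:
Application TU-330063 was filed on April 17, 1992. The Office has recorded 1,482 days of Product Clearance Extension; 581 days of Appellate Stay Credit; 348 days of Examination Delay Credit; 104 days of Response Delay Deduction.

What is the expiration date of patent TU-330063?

2013-08-10

Base term: filing date + 15 years → 17 April 2007.
Product Clearance Extension: +1482 days → 8 May 2011.
Appellate Stay Credit: +581 days → 9 December 2012.
Examination Delay Credit: +348 days → 22 November 2013.
Response Delay Deduction: −104 days → 10 August 2013.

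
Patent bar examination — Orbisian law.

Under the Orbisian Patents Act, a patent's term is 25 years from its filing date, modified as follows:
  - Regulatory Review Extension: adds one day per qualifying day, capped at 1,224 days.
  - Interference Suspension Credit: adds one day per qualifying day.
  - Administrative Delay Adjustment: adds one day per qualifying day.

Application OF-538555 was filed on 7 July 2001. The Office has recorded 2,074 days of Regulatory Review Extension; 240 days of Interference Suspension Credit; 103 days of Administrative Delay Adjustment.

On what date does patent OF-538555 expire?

Base term: filing date + 25 years → 7 July 2026.
Regulatory Review Extension: 2074 days claimed exceeds the 1224-day cap, so +1224 days → 12 November 2029.
Interference Suspension Credit: +240 days → 10 July 2030.
Administrative Delay Adjustment: +103 days → 21 October 2030.

2030-10-21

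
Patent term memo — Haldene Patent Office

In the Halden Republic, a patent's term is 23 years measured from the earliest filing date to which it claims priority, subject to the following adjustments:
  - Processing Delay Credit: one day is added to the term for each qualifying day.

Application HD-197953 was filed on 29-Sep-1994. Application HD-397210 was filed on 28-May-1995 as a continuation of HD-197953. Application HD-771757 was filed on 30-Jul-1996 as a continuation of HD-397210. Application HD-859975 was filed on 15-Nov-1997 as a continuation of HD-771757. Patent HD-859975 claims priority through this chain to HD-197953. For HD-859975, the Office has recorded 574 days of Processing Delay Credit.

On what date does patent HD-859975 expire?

2019-04-26

Earliest priority filing: 29 September 1994.
Base term: 29 September 1994 + 23 years → 29 September 2017.
Processing Delay Credit: +574 days → 26 April 2019.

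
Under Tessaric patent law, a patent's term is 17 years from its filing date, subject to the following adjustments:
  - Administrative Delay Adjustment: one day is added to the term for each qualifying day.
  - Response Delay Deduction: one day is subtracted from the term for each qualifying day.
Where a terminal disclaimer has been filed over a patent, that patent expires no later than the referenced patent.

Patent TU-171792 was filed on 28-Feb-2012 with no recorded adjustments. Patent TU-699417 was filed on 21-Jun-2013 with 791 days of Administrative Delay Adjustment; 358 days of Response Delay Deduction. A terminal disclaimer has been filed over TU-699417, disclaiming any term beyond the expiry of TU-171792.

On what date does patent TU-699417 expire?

Natural term of TU-699417:
  Base: filing + 17 years → 21 June 2030.
  Administrative Delay Adjustment: +791 days → 20 August 2032.
  Response Delay Deduction: −358 days → 28 August 2031.
Expiry of referenced patent TU-171792:
  Base: filing + 17 years → 28 February 2029.
Terminal disclaimer: TU-699417 expires on the earlier of 28 August 2031 and 28 February 2029.

February 28, 2029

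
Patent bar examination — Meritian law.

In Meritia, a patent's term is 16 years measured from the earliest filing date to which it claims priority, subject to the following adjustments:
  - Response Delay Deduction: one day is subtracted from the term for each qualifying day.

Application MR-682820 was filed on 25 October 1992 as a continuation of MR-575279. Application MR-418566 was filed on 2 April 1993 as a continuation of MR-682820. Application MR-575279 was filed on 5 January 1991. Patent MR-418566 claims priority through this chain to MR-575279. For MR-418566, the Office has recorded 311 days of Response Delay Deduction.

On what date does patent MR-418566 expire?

February 28, 2006

Earliest priority filing: 5 January 1991.
Base term: 5 January 1991 + 16 years → 5 January 2007.
Response Delay Deduction: −311 days → 28 February 2006.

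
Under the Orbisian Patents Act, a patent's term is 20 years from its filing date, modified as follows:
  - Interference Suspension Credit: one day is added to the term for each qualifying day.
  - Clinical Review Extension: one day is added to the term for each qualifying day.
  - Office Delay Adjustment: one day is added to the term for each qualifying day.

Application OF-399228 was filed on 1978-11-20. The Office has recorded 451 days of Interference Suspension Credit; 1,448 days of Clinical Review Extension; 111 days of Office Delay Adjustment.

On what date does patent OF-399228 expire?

Base term: filing date + 20 years → 20 November 1998.
Interference Suspension Credit: +451 days → 14 February 2000.
Clinical Review Extension: +1448 days → 1 February 2004.
Office Delay Adjustment: +111 days → 22 May 2004.

2004-05-22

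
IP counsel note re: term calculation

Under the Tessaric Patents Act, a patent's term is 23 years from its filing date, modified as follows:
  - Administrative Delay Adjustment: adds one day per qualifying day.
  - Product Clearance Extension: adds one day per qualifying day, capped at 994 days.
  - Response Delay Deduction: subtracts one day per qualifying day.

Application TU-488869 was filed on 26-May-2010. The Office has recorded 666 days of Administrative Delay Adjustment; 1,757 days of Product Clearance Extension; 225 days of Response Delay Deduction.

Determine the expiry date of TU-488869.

Base term: filing date + 23 years → 26 May 2033.
Administrative Delay Adjustment: +666 days → 23 March 2035.
Product Clearance Extension: 1757 days claimed exceeds the 994-day cap, so +994 days → 11 December 2037.
Response Delay Deduction: −225 days → 30 April 2037.

2037-04-30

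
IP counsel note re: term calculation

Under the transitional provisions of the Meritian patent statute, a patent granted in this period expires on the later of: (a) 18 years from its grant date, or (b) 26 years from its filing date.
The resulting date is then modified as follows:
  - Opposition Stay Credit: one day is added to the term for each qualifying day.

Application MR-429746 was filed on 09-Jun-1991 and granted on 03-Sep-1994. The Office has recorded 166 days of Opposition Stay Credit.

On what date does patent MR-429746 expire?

(a) grant + 18 years → 3 September 2012.
(b) filing + 26 years → 9 June 2017.
Later of the two: 9 June 2017.
Opposition Stay Credit: +166 days → 22 November 2017.

November 22, 2017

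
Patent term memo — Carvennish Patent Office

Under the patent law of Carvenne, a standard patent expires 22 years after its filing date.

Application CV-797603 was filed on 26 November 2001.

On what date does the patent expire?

Filing date + 22 years → 26 November 2023.

November 26, 2023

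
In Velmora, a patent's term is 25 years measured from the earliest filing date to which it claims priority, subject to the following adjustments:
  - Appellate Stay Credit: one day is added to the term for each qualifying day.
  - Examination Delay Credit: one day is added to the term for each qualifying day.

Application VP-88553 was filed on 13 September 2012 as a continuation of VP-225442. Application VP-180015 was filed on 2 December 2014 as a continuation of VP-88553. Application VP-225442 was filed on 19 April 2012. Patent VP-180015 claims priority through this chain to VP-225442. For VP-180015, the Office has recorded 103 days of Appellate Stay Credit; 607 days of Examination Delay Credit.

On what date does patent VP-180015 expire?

Earliest priority filing: 19 April 2012.
Base term: 19 April 2012 + 25 years → 19 April 2037.
Appellate Stay Credit: +103 days → 31 July 2037.
Examination Delay Credit: +607 days → 30 March 2039.

2039-03-30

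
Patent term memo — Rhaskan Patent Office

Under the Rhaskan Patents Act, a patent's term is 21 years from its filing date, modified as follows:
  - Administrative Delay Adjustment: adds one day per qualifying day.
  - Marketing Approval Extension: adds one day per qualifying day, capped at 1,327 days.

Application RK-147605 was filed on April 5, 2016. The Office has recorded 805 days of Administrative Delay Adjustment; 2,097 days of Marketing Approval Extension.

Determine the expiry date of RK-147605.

Base term: filing date + 21 years → 5 April 2037.
Administrative Delay Adjustment: +805 days → 19 June 2039.
Marketing Approval Extension: 2097 days claimed exceeds the 1327-day cap, so +1327 days → 5 February 2043.

2043-02-05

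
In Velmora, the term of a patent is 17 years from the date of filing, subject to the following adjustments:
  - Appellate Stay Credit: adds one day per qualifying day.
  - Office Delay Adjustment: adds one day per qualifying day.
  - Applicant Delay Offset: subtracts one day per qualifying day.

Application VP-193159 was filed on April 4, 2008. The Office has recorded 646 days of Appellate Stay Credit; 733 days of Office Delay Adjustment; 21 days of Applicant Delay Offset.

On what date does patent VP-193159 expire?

December 22, 2028

Base term: filing date + 17 years → 4 April 2025.
Appellate Stay Credit: +646 days → 10 January 2027.
Office Delay Adjustment: +733 days → 12 January 2029.
Applicant Delay Offset: −21 days → 22 December 2028.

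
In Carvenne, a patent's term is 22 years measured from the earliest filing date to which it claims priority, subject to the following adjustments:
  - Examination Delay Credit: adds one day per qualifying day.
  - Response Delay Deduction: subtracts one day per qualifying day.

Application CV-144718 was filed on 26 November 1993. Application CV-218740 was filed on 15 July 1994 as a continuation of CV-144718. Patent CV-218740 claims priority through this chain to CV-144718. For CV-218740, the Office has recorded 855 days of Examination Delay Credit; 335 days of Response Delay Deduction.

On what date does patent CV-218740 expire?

2017-04-29

Earliest priority filing: 26 November 1993.
Base term: 26 November 1993 + 22 years → 26 November 2015.
Examination Delay Credit: +855 days → 30 March 2018.
Response Delay Deduction: −335 days → 29 April 2017.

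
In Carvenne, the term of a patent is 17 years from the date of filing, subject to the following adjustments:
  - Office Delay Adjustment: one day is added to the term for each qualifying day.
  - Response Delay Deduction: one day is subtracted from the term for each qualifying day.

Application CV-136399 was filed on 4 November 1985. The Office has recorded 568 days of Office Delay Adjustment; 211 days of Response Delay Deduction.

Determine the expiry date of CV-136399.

Base term: filing date + 17 years → 4 November 2002.
Office Delay Adjustment: +568 days → 25 May 2004.
Response Delay Deduction: −211 days → 27 October 2003.

October 27, 2003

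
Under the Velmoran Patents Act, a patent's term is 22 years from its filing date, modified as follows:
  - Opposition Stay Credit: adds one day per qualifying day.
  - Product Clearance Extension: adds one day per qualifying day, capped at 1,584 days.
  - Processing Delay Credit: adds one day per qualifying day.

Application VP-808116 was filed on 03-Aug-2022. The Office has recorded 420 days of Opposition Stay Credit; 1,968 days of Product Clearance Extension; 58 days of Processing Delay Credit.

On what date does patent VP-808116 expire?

March 27, 2050

Base term: filing date + 22 years → 3 August 2044.
Opposition Stay Credit: +420 days → 27 September 2045.
Product Clearance Extension: 1968 days claimed exceeds the 1584-day cap, so +1584 days → 28 January 2050.
Processing Delay Credit: +58 days → 27 March 2050.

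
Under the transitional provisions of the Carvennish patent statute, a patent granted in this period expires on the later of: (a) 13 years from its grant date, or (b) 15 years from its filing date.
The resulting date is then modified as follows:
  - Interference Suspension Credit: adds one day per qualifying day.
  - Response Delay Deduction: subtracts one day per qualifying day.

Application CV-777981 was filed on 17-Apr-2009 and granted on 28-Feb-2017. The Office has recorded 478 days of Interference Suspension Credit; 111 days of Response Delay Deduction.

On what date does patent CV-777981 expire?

March 2, 2031

(a) grant + 13 years → 28 February 2030.
(b) filing + 15 years → 17 April 2024.
Later of the two: 28 February 2030.
Interference Suspension Credit: +478 days → 21 June 2031.
Response Delay Deduction: −111 days → 2 March 2031.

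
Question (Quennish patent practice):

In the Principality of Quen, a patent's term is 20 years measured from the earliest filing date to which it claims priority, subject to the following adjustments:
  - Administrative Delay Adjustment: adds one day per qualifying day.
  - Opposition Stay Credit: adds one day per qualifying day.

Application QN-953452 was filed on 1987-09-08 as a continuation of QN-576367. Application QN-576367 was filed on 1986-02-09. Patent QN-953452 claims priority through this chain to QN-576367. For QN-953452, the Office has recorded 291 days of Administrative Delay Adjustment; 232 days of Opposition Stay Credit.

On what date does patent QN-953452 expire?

2007-07-17

Earliest priority filing: 9 February 1986.
Base term: 9 February 1986 + 20 years → 9 February 2006.
Administrative Delay Adjustment: +291 days → 27 November 2006.
Opposition Stay Credit: +232 days → 17 July 2007.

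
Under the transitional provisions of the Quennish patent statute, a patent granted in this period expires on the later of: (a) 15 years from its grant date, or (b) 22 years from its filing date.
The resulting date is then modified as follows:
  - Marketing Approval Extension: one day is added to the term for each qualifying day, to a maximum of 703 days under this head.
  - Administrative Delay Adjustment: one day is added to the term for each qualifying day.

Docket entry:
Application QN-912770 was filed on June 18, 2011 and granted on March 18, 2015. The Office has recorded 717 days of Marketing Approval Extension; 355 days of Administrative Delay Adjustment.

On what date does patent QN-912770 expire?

May 11, 2036

(a) grant + 15 years → 18 March 2030.
(b) filing + 22 years → 18 June 2033.
Later of the two: 18 June 2033.
Marketing Approval Extension: 717 days claimed exceeds the 703-day cap, so +703 days → 22 May 2035.
Administrative Delay Adjustment: +355 days → 11 May 2036.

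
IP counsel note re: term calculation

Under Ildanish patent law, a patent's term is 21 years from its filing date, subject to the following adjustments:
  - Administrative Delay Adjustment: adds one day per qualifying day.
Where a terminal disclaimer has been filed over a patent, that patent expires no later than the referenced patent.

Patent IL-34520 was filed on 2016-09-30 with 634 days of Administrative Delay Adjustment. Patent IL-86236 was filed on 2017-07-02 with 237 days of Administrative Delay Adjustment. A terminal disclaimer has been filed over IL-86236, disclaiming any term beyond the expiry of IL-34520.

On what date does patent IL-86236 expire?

2039-02-24

Natural term of IL-86236:
  Base: filing + 21 years → 2 July 2038.
  Administrative Delay Adjustment: +237 days → 24 February 2039.
Expiry of referenced patent IL-34520:
  Base: filing + 21 years → 30 September 2037.
  Administrative Delay Adjustment: +634 days → 26 June 2039.
Terminal disclaimer: IL-86236 expires on the earlier of 24 February 2039 and 26 June 2039.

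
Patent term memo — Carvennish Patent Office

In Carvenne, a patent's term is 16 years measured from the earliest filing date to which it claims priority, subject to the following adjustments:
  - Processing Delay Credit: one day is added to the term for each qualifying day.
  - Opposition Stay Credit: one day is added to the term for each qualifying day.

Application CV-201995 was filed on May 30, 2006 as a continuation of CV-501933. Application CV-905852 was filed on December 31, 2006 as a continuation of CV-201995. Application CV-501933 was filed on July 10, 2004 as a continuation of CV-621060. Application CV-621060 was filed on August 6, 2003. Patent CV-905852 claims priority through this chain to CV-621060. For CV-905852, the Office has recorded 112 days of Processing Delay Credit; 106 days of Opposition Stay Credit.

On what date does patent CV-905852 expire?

Earliest priority filing: 6 August 2003.
Base term: 6 August 2003 + 16 years → 6 August 2019.
Processing Delay Credit: +112 days → 26 November 2019.
Opposition Stay Credit: +106 days → 11 March 2020.

March 11, 2020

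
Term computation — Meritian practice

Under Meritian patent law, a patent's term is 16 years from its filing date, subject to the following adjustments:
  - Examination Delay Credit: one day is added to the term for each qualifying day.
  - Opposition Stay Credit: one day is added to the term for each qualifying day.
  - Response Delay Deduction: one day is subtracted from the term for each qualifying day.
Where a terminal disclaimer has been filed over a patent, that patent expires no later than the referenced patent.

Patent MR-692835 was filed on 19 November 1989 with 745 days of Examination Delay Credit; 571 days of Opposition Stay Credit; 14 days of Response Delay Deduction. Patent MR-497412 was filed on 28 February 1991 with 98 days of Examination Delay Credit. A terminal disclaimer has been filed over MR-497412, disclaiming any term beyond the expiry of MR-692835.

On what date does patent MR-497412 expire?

June 6, 2007

Natural term of MR-497412:
  Base: filing + 16 years → 28 February 2007.
  Examination Delay Credit: +98 days → 6 June 2007.
Expiry of referenced patent MR-692835:
  Base: filing + 16 years → 19 November 2005.
  Examination Delay Credit: +745 days → 4 December 2007.
  Opposition Stay Credit: +571 days → 27 June 2009.
  Response Delay Deduction: −14 days → 13 June 2009.
Terminal disclaimer: MR-497412 expires on the earlier of 6 June 2007 and 13 June 2009.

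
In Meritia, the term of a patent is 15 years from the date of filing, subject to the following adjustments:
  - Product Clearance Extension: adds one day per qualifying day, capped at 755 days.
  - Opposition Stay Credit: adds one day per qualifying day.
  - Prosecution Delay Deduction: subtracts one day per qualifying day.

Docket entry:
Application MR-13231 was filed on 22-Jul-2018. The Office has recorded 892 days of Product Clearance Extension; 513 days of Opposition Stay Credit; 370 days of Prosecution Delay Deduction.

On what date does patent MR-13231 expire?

Base term: filing date + 15 years → 22 July 2033.
Product Clearance Extension: 892 days claimed exceeds the 755-day cap, so +755 days → 16 August 2035.
Opposition Stay Credit: +513 days → 10 January 2037.
Prosecution Delay Deduction: −370 days → 6 January 2036.

January 6, 2036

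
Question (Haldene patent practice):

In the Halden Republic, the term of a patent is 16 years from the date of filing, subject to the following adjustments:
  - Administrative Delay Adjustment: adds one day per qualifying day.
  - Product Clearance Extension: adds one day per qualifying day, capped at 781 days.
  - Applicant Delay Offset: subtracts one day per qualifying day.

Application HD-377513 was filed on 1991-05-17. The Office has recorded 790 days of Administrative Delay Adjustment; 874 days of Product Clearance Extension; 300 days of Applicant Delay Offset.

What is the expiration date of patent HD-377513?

Base term: filing date + 16 years → 17 May 2007.
Administrative Delay Adjustment: +790 days → 15 July 2009.
Product Clearance Extension: 874 days claimed exceeds the 781-day cap, so +781 days → 4 September 2011.
Applicant Delay Offset: −300 days → 8 November 2010.

November 8, 2010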